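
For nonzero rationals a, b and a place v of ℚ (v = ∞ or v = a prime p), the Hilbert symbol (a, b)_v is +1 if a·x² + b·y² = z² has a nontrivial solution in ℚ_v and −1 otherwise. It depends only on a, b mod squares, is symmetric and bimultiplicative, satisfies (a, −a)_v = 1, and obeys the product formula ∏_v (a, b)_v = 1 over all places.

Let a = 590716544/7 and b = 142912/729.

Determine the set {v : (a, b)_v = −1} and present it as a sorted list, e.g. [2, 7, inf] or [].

[11, 17, 29, 37]

(a, b) ≡ (64609622, 2233) mod (ℚ^×)²; places V = {2, 3, 7, 11, 17, 23, 29, 37, ∞}.
(a,b)_∞: sgn(64609622)=+, sgn(2233)=+, so +1.
(a,b)_11: α=1, u≡3; β=1, v≡4 (mod 11); (3|11)=+1, (4|11)=+1; sign (−1)^1·+1^1·+1^1 = -1.
(a,b)_17: α=1, u≡7; β=0, v≡12 (mod 17); (7|17)=-1, (12|17)=-1; sign (−1)^0·-1^0·-1^1 = -1.
(a,b)_23: α=1, u≡8; β=0, v≡8 (mod 23); (8|23)=+1, (8|23)=+1; sign (−1)^0·+1^0·+1^1 = +1.
(a,b)_29: α=1, u≡24; β=1, v≡14 (mod 29); (24|29)=+1, (14|29)=-1; sign (−1)^0·+1^1·-1^1 = -1.
(a,b)_2: α=7, β=6; u≡3, v≡1 (mod 8); ε(u)ε(v)=1·0, αω(v)=7·0, βω(u)=6·1; sum ≡ 0  ⇒  +1.
(a,b)_7: α=-1, u≡5; β=1, v≡4 (mod 7); (5|7)=-1, (4|7)=+1; sign (−1)^1·-1^1·+1^-1 = +1.
(a,b)_3: α=0, u≡2; β=-6, v≡1 (mod 3); (2|3)=-1, (1|3)=+1; sign (−1)^0·-1^-6·+1^0 = +1.
(a,b)_37: α=1, u≡26; β=0, v≡32 (mod 37); (26|37)=+1, (32|37)=-1; sign (−1)^0·+1^0·-1^1 = -1.
|Ram(64609622, 2233)| = 4, even; anisotropic at {11, 17, 29, 37}.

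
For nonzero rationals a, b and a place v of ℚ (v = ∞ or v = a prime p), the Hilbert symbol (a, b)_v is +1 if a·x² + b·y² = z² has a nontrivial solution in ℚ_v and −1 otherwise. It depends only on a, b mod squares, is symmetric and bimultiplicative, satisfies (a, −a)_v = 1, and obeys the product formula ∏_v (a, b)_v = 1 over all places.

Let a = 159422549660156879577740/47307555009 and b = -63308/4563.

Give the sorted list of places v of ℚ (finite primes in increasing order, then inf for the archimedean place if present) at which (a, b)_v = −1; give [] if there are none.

[2, 3]

Mod squares: a ≡ 35, b ≡ -969. Check v ∈ {∞, 2, 3, 5, 7, 11, 13, 17, 19, 23, 41}.
v=7: a=7^7·(≡3), b=7^2·(≡4) mod 7; (3|7)=-1, (4|7)=+1; (−1)^{7·2·3}·(-1)^2·(+1)^7 = +1.
v=5: a=5^1·(≡2), b=5^0·(≡4) mod 5; (2|5)=-1, (4|5)=+1; (−1)^{1·0·2}·(-1)^0·(+1)^1 = +1.
v=13: a=13^-6·(≡1), b=13^-2·(≡2) mod 13; (1|13)=+1, (2|13)=-1; (−1)^{-6·-2·6}·(+1)^-2·(-1)^-6 = +1.
v=23: a=23^2·(≡6), b=23^0·(≡14) mod 23; (6|23)=+1, (14|23)=-1; (−1)^{2·0·11}·(+1)^0·(-1)^2 = +1.
v=11: a=11^-2·(≡2), b=11^0·(≡7) mod 11; (2|11)=-1, (7|11)=-1; (−1)^{-2·0·5}·(-1)^0·(-1)^-2 = +1.
v=17: a=17^4·(≡1), b=17^1·(≡12) mod 17; (1|17)=+1, (12|17)=-1; (−1)^{4·1·8}·(+1)^1·(-1)^4 = +1.
v=3: a=3^-4·(≡2), b=3^-3·(≡1) mod 3; (2|3)=-1, (1|3)=+1; (−1)^{-4·-3·1}·(-1)^-3·(+1)^-4 = -1.
v=2: v_2(a)=2, v_2(b)=2; units ≡ 3, 7 (mod 8); ε·ε+αω+βω = 1·1+2·0+2·1 ≡ 1  ⇒  (a,b)_2 = -1.
v=41: a=41^2·(≡3), b=41^0·(≡27) mod 41; (3|41)=-1, (27|41)=-1; (−1)^{2·0·20}·(-1)^0·(-1)^2 = +1.
v=19: a=19^4·(≡7), b=19^1·(≡4) mod 19; (7|19)=+1, (4|19)=+1; (−1)^{4·1·9}·(+1)^1·(+1)^4 = +1.
v=∞: 35 > 0 and -969 < 0  ⇒  (a,b)_∞ = +1.
(35, -969 / ℚ) ramifies at {2, 3}: a division algebra.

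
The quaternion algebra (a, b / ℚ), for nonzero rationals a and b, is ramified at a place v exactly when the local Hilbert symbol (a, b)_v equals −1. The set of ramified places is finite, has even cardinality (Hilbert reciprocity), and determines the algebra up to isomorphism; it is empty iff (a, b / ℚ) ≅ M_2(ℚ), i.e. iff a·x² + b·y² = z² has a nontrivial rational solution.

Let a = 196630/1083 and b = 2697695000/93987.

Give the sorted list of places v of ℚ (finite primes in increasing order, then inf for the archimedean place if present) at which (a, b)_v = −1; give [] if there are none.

[7, 13]

Mod squares: a ≡ 210, b ≡ 546. Check v ∈ {∞, 2, 3, 5, 7, 11, 13, 19, 53, 59}.
v=7: a=7^1·(≡4), b=7^3·(≡2) mod 7; (4|7)=+1, (2|7)=+1; (−1)^{1·3·3}·(+1)^3·(+1)^1 = -1.
v=19: a=19^-2·(≡6), b=19^0·(≡2) mod 19; (6|19)=+1, (2|19)=-1; (−1)^{-2·0·9}·(+1)^0·(-1)^-2 = +1.
v=53: a=53^2·(≡33), b=53^0·(≡52) mod 53; (33|53)=-1, (52|53)=+1; (−1)^{2·0·26}·(-1)^0·(+1)^2 = +1.
v=13: a=13^0·(≡11), b=13^1·(≡3) mod 13; (11|13)=-1, (3|13)=+1; (−1)^{0·1·6}·(-1)^1·(+1)^0 = -1.
v=∞: 210 > 0 and 546 > 0  ⇒  (a,b)_∞ = +1.
v=11: a=11^0·(≡1), b=11^2·(≡8) mod 11; (1|11)=+1, (8|11)=-1; (−1)^{0·2·5}·(+1)^2·(-1)^0 = +1.
v=59: a=59^0·(≡2), b=59^-2·(≡22) mod 59; (2|59)=-1, (22|59)=+1; (−1)^{0·-2·29}·(-1)^-2·(+1)^0 = +1.
v=3: a=3^-1·(≡1), b=3^-3·(≡2) mod 3; (1|3)=+1, (2|3)=-1; (−1)^{-1·-3·1}·(+1)^-3·(-1)^-1 = +1.
v=5: a=5^1·(≡2), b=5^4·(≡1) mod 5; (2|5)=-1, (1|5)=+1; (−1)^{1·4·2}·(-1)^4·(+1)^1 = +1.
v=2: v_2(a)=1, v_2(b)=3; units ≡ 1, 1 (mod 8); ε·ε+αω+βω = 0·0+1·0+3·0 ≡ 0  ⇒  (a,b)_2 = +1.
|Ram(210, 546)| = 2, even; anisotropic at {7, 13}.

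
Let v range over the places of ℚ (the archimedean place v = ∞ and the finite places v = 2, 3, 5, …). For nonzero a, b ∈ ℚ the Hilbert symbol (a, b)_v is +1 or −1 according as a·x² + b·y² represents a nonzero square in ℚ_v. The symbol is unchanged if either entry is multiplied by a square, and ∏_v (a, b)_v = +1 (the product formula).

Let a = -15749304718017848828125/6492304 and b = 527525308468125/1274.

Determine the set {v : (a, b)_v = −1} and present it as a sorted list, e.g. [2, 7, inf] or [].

[2, 13, 19, 23]

(a, b) ≡ (-253, 193154) mod (ℚ^×)²; places V = {2, 3, 5, 7, 11, 13, 17, 19, 23, ∞}.
(a,b)_∞: sgn(-253)=−, sgn(193154)=+, so +1.
(a,b)_23: α=1, u≡6; β=1, v≡1 (mod 23); (6|23)=+1, (1|23)=+1; sign (−1)^1·+1^1·+1^1 = -1.
(a,b)_19: α=4, u≡8; β=3, v≡4 (mod 19); (8|19)=-1, (4|19)=+1; sign (−1)^0·-1^3·+1^4 = -1.
(a,b)_2: α=-4, β=-1; u≡3, v≡1 (mod 8); ε(u)ε(v)=1·0, αω(v)=-4·0, βω(u)=-1·1; sum ≡ 1  ⇒  -1.
(a,b)_5: α=8, u≡3; β=4, v≡1 (mod 5); (3|5)=-1, (1|5)=+1; sign (−1)^0·-1^4·+1^8 = +1.
(a,b)_11: α=5, u≡2; β=2, v≡4 (mod 11); (2|11)=-1, (4|11)=+1; sign (−1)^0·-1^2·+1^5 = +1.
(a,b)_3: α=0, u≡2; β=2, v≡2 (mod 3); (2|3)=-1, (2|3)=-1; sign (−1)^0·-1^2·-1^0 = +1.
(a,b)_17: α=4, u≡2; β=3, v≡5 (mod 17); (2|17)=+1, (5|17)=-1; sign (−1)^0·+1^3·-1^4 = +1.
(a,b)_7: α=-4, u≡6; β=-2, v≡6 (mod 7); (6|7)=-1, (6|7)=-1; sign (−1)^0·-1^-2·-1^-4 = +1.
(a,b)_13: α=-2, u≡11; β=-1, v≡12 (mod 13); (11|13)=-1, (12|13)=+1; sign (−1)^0·-1^-1·+1^-2 = -1.
(-253, 193154 / ℚ) ramifies at {2, 13, 19, 23}: a division algebra.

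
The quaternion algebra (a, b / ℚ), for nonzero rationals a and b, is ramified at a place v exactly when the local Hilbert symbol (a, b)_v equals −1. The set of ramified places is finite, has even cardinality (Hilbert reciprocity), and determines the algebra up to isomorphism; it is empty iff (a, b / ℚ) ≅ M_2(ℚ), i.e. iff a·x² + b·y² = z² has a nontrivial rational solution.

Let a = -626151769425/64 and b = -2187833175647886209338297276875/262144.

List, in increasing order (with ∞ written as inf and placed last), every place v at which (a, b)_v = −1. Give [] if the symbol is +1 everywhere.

[7, 29, 31, inf]

(a, b) ≡ (-3309033, -113883) mod (ℚ^×)²; places V = {2, 3, 5, 7, 11, 13, 17, 23, 29, 31, ∞}.
(a,b)_13: α=1, u≡10; β=2, v≡10 (mod 13); (10|13)=+1, (10|13)=+1; sign (−1)^0·+1^2·+1^1 = +1.
(a,b)_29: α=2, u≡15; β=5, v≡19 (mod 29); (15|29)=-1, (19|29)=-1; sign (−1)^0·-1^5·-1^2 = -1.
(a,b)_7: α=1, u≡5; β=5, v≡3 (mod 7); (5|7)=-1, (3|7)=-1; sign (−1)^1·-1^5·-1^1 = -1.
(a,b)_3: α=3, u≡2; β=7, v≡1 (mod 3); (2|3)=-1, (1|3)=+1; sign (−1)^1·-1^7·+1^3 = +1.
(a,b)_11: α=0, u≡3; β=1, v≡1 (mod 11); (3|11)=+1, (1|11)=+1; sign (−1)^0·+1^1·+1^0 = +1.
(a,b)_17: α=1, u≡9; β=3, v≡2 (mod 17); (9|17)=+1, (2|17)=+1; sign (−1)^0·+1^3·+1^1 = +1.
(a,b)_2: α=-6, β=-18; u≡7, v≡5 (mod 8); ε(u)ε(v)=1·0, αω(v)=-6·1, βω(u)=-18·0; sum ≡ 0  ⇒  +1.
(a,b)_∞: sgn(-3309033)=−, sgn(-113883)=−, so -1.
(a,b)_23: α=1, u≡14; β=2, v≡3 (mod 23); (14|23)=-1, (3|23)=+1; sign (−1)^0·-1^2·+1^1 = +1.
(a,b)_5: α=2, u≡2; β=4, v≡3 (mod 5); (2|5)=-1, (3|5)=-1; sign (−1)^0·-1^4·-1^2 = +1.
(a,b)_31: α=1, u≡26; β=2, v≡26 (mod 31); (26|31)=-1, (26|31)=-1; sign (−1)^0·-1^2·-1^1 = -1.
|Ram(-3309033, -113883)| = 4, even; anisotropic at {7, 29, 31, ∞}.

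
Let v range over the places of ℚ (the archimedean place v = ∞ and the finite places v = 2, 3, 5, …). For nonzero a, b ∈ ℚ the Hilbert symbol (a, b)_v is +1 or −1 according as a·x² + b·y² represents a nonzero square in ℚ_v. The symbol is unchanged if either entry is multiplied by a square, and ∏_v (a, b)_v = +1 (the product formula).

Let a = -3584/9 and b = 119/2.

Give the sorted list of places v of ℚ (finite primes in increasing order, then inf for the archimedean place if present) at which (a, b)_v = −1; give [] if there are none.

[7, 17]

Mod squares: a ≡ -14, b ≡ 238. Check v ∈ {∞, 2, 3, 7, 17}.
v=7: a=7^1·(≡3), b=7^1·(≡5) mod 7; (3|7)=-1, (5|7)=-1; (−1)^{1·1·3}·(-1)^1·(-1)^1 = -1.
v=17: a=17^0·(≡6), b=17^1·(≡12) mod 17; (6|17)=-1, (12|17)=-1; (−1)^{0·1·8}·(-1)^1·(-1)^0 = -1.
v=2: v_2(a)=9, v_2(b)=-1; units ≡ 1, 7 (mod 8); ε·ε+αω+βω = 0·1+9·0+-1·0 ≡ 0  ⇒  (a,b)_2 = +1.
v=∞: -14 < 0 and 238 > 0  ⇒  (a,b)_∞ = +1.
v=3: a=3^-2·(≡1), b=3^0·(≡1) mod 3; (1|3)=+1, (1|3)=+1; (−1)^{-2·0·1}·(+1)^0·(+1)^-2 = +1.
(-14, 238 / ℚ) ramifies at {7, 17}: a division algebra.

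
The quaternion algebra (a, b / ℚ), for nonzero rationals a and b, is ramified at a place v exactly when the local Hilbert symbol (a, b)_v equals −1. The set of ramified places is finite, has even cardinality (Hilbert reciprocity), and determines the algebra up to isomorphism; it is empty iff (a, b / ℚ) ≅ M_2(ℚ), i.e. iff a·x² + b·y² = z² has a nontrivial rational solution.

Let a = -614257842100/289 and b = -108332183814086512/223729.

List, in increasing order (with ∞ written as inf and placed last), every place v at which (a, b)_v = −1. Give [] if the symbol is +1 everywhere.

[31, inf]

(a, b) ≡ (-4669, -5355343) mod (ℚ^×)²; places V = {2, 5, 7, 11, 17, 23, 29, 31, 37, 43, ∞}.
(a,b)_∞: sgn(-4669)=−, sgn(-5355343)=−, so -1.
(a,b)_11: α=0, u≡7; β=-2, v≡6 (mod 11); (7|11)=-1, (6|11)=-1; sign (−1)^0·-1^-2·-1^0 = +1.
(a,b)_2: α=2, β=4; u≡3, v≡1 (mod 8); ε(u)ε(v)=1·0, αω(v)=2·0, βω(u)=4·1; sum ≡ 0  ⇒  +1.
(a,b)_5: α=2, u≡4; β=0, v≡2 (mod 5); (4|5)=+1, (2|5)=-1; sign (−1)^0·+1^0·-1^2 = +1.
(a,b)_17: α=-2, u≡14; β=0, v≡5 (mod 17); (14|17)=-1, (5|17)=-1; sign (−1)^0·-1^0·-1^-2 = +1.
(a,b)_43: α=0, u≡12; β=-2, v≡23 (mod 43); (12|43)=-1, (23|43)=+1; sign (−1)^0·-1^-2·+1^0 = +1.
(a,b)_23: α=1, u≡8; β=1, v≡22 (mod 23); (8|23)=+1, (22|23)=-1; sign (−1)^1·+1^1·-1^1 = +1.
(a,b)_7: α=1, u≡5; β=1, v≡4 (mod 7); (5|7)=-1, (4|7)=+1; sign (−1)^1·-1^1·+1^1 = +1.
(a,b)_37: α=2, u≡11; β=3, v≡29 (mod 37); (11|37)=+1, (29|37)=-1; sign (−1)^0·+1^3·-1^2 = +1.
(a,b)_31: α=2, u≡11; β=5, v≡28 (mod 31); (11|31)=-1, (28|31)=+1; sign (−1)^0·-1^5·+1^2 = -1.
(a,b)_29: α=1, u≡4; β=1, v≡25 (mod 29); (4|29)=+1, (25|29)=+1; sign (−1)^0·+1^1·+1^1 = +1.
|Ram(-4669, -5355343)| = 2, even; anisotropic at {31, ∞}.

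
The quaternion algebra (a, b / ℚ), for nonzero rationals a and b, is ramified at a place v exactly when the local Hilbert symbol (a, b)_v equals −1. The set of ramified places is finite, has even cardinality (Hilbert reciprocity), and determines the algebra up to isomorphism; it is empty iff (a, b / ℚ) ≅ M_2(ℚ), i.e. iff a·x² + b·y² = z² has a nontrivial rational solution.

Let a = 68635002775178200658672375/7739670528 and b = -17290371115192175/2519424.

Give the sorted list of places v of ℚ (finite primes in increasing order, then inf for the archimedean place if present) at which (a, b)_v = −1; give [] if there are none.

(a, b) ≡ (910, -858) mod (ℚ^×)²; places V = {2, 3, 5, 7, 11, 13, 19, ∞}.
(a,b)_∞: sgn(910)=+, sgn(-858)=−, so +1.
(a,b)_19: α=2, u≡6; β=0, v≡17 (mod 19); (6|19)=+1, (17|19)=+1; sign (−1)^0·+1^0·+1^2 = +1.
(a,b)_13: α=13, u≡6; β=9, v≡1 (mod 13); (6|13)=-1, (1|13)=+1; sign (−1)^0·-1^9·+1^13 = -1.
(a,b)_7: α=3, u≡1; β=2, v≡5 (mod 7); (1|7)=+1, (5|7)=-1; sign (−1)^0·+1^2·-1^3 = -1.
(a,b)_5: α=3, u≡3; β=2, v≡2 (mod 5); (3|5)=-1, (2|5)=-1; sign (−1)^0·-1^2·-1^3 = -1.
(a,b)_2: α=-17, β=-7; u≡7, v≡3 (mod 8); ε(u)ε(v)=1·1, αω(v)=-17·1, βω(u)=-7·0; sum ≡ 0  ⇒  +1.
(a,b)_11: α=4, u≡10; β=3, v≡7 (mod 11); (10|11)=-1, (7|11)=-1; sign (−1)^0·-1^3·-1^4 = -1.
(a,b)_3: α=-10, u≡1; β=-9, v≡2 (mod 3); (1|3)=+1, (2|3)=-1; sign (−1)^0·+1^-9·-1^-10 = +1.
Ram(910, -858) = {5, 7, 11, 13}; no ℚ_5-point on the conic.

[5, 7, 11, 13]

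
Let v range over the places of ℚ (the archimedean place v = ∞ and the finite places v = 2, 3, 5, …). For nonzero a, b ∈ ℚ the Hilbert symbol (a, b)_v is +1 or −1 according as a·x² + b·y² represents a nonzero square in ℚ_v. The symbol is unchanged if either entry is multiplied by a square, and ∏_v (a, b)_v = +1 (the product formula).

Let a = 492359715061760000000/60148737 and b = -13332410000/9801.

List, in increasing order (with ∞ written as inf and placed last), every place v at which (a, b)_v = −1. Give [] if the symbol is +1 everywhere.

Mod squares: a ≡ 595, b ≡ -161. Check v ∈ {∞, 2, 3, 5, 7, 11, 13, 17, 19, 23}.
v=7: a=7^5·(≡1), b=7^3·(≡6) mod 7; (1|7)=+1, (6|7)=-1; (−1)^{5·3·3}·(+1)^3·(-1)^5 = +1.
v=17: a=17^-1·(≡15), b=17^0·(≡8) mod 17; (15|17)=+1, (8|17)=+1; (−1)^{-1·0·8}·(+1)^0·(+1)^-1 = +1.
v=19: a=19^-2·(≡4), b=19^0·(≡3) mod 19; (4|19)=+1, (3|19)=-1; (−1)^{-2·0·9}·(+1)^0·(-1)^-2 = +1.
v=2: v_2(a)=22, v_2(b)=4; units ≡ 3, 7 (mod 8); ε·ε+αω+βω = 1·1+22·0+4·1 ≡ 1  ⇒  (a,b)_2 = -1.
v=23: a=23^2·(≡22), b=23^1·(≡4) mod 23; (22|23)=-1, (4|23)=+1; (−1)^{2·1·11}·(-1)^1·(+1)^2 = -1.
v=3: a=3^-4·(≡1), b=3^-4·(≡1) mod 3; (1|3)=+1, (1|3)=+1; (−1)^{-4·-4·1}·(+1)^-4·(+1)^-4 = +1.
v=5: a=5^7·(≡4), b=5^4·(≡4) mod 5; (4|5)=+1, (4|5)=+1; (−1)^{7·4·2}·(+1)^4·(+1)^7 = +1.
v=11: a=11^-2·(≡1), b=11^-2·(≡9) mod 11; (1|11)=+1, (9|11)=+1; (−1)^{-2·-2·5}·(+1)^-2·(+1)^-2 = +1.
v=∞: 595 > 0 and -161 < 0  ⇒  (a,b)_∞ = +1.
v=13: a=13^2·(≡10), b=13^2·(≡7) mod 13; (10|13)=+1, (7|13)=-1; (−1)^{2·2·6}·(+1)^2·(-1)^2 = +1.
|Ram(595, -161)| = 2, even; anisotropic at {2, 23}.

[2, 23]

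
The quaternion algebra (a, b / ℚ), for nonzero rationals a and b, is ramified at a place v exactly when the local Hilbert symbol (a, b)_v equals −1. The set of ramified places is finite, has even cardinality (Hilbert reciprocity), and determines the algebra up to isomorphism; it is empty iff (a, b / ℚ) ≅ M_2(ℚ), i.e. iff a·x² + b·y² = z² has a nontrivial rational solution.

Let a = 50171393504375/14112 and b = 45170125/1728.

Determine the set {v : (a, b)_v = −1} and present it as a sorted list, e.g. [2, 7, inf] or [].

Mod squares: a ≡ 286, b ≡ 15015. Check v ∈ {∞, 2, 3, 5, 7, 11, 13, 19, 29, 43}.
v=43: a=43^2·(≡39), b=43^0·(≡27) mod 43; (39|43)=-1, (27|43)=-1; (−1)^{2·0·21}·(-1)^0·(-1)^2 = +1.
v=19: a=19^2·(≡6), b=19^2·(≡9) mod 19; (6|19)=+1, (9|19)=+1; (−1)^{2·2·9}·(+1)^2·(+1)^2 = +1.
v=13: a=13^1·(≡12), b=13^1·(≡2) mod 13; (12|13)=+1, (2|13)=-1; (−1)^{1·1·6}·(+1)^1·(-1)^1 = -1.
v=5: a=5^4·(≡1), b=5^3·(≡2) mod 5; (1|5)=+1, (2|5)=-1; (−1)^{4·3·2}·(+1)^3·(-1)^4 = +1.
v=29: a=29^2·(≡20), b=29^0·(≡6) mod 29; (20|29)=+1, (6|29)=+1; (−1)^{2·0·14}·(+1)^0·(+1)^2 = +1.
v=∞: 286 > 0 and 15015 > 0  ⇒  (a,b)_∞ = +1.
v=11: a=11^1·(≡4), b=11^1·(≡9) mod 11; (4|11)=+1, (9|11)=+1; (−1)^{1·1·5}·(+1)^1·(+1)^1 = -1.
v=2: v_2(a)=-5, v_2(b)=-6; units ≡ 7, 7 (mod 8); ε·ε+αω+βω = 1·1+-5·0+-6·0 ≡ 1  ⇒  (a,b)_2 = -1.
v=3: a=3^-2·(≡1), b=3^-3·(≡1) mod 3; (1|3)=+1, (1|3)=+1; (−1)^{-2·-3·1}·(+1)^-3·(+1)^-2 = +1.
v=7: a=7^-2·(≡3), b=7^1·(≡5) mod 7; (3|7)=-1, (5|7)=-1; (−1)^{-2·1·3}·(-1)^1·(-1)^-2 = -1.
(286, 15015 / ℚ) ramifies at {2, 7, 11, 13}: a division algebra.

[2, 7, 11, 13]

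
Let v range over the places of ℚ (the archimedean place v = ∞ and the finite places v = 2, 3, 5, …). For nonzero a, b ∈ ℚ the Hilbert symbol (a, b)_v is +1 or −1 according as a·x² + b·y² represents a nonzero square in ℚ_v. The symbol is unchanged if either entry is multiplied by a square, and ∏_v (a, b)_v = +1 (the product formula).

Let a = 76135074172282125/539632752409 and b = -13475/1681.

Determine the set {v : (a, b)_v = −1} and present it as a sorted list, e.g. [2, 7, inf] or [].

[7, 11, 13, 17]

Mod squares: a ≡ 85085, b ≡ -11. Check v ∈ {∞, 2, 3, 5, 7, 11, 13, 17, 19, 23, 41}.
v=∞: 85085 > 0 and -11 < 0  ⇒  (a,b)_∞ = +1.
v=19: a=19^-2·(≡10), b=19^0·(≡8) mod 19; (10|19)=-1, (8|19)=-1; (−1)^{-2·0·9}·(-1)^0·(-1)^-2 = +1.
v=11: a=11^3·(≡6), b=11^1·(≡2) mod 11; (6|11)=-1, (2|11)=-1; (−1)^{3·1·5}·(-1)^1·(-1)^3 = -1.
v=2: v_2(a)=0, v_2(b)=0; units ≡ 5, 5 (mod 8); ε·ε+αω+βω = 0·0+0·1+0·1 ≡ 0  ⇒  (a,b)_2 = +1.
v=13: a=13^3·(≡7), b=13^0·(≡8) mod 13; (7|13)=-1, (8|13)=-1; (−1)^{3·0·6}·(-1)^0·(-1)^3 = -1.
v=5: a=5^3·(≡3), b=5^2·(≡1) mod 5; (3|5)=-1, (1|5)=+1; (−1)^{3·2·2}·(-1)^2·(+1)^3 = +1.
v=17: a=17^1·(≡11), b=17^0·(≡14) mod 17; (11|17)=-1, (14|17)=-1; (−1)^{1·0·8}·(-1)^0·(-1)^1 = -1.
v=23: a=23^-2·(≡3), b=23^0·(≡13) mod 23; (3|23)=+1, (13|23)=+1; (−1)^{-2·0·11}·(+1)^0·(+1)^-2 = +1.
v=3: a=3^6·(≡2), b=3^0·(≡1) mod 3; (2|3)=-1, (1|3)=+1; (−1)^{6·0·1}·(-1)^0·(+1)^6 = +1.
v=7: a=7^5·(≡5), b=7^2·(≡5) mod 7; (5|7)=-1, (5|7)=-1; (−1)^{5·2·3}·(-1)^2·(-1)^5 = -1.
v=41: a=41^-4·(≡23), b=41^-2·(≡14) mod 41; (23|41)=+1, (14|41)=-1; (−1)^{-4·-2·20}·(+1)^-2·(-1)^-4 = +1.
Ram(85085, -11) = {7, 11, 13, 17}; no ℚ_7-point on the conic.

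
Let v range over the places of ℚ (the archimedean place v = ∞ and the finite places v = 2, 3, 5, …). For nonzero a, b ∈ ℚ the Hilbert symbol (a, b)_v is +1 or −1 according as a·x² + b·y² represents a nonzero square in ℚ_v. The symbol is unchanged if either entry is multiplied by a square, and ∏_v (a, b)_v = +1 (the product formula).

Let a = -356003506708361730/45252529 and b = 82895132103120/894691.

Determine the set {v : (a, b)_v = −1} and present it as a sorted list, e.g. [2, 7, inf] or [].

Mod squares: a ≡ -15170, b ≡ 4951359055. Check v ∈ {∞, 2, 3, 5, 7, 17, 19, 31, 37, 41, 43, 47}.
v=31: a=31^-4·(≡1), b=31^-2·(≡15) mod 31; (1|31)=+1, (15|31)=-1; (−1)^{-4·-2·15}·(+1)^-2·(-1)^-4 = +1.
v=37: a=37^1·(≡9), b=37^1·(≡28) mod 37; (9|37)=+1, (28|37)=+1; (−1)^{1·1·18}·(+1)^1·(+1)^1 = +1.
v=5: a=5^1·(≡1), b=5^1·(≡4) mod 5; (1|5)=+1, (4|5)=+1; (−1)^{1·1·2}·(+1)^1·(+1)^1 = +1.
v=∞: -15170 < 0 and 4951359055 > 0  ⇒  (a,b)_∞ = +1.
v=47: a=47^4·(≡26), b=47^3·(≡6) mod 47; (26|47)=-1, (6|47)=+1; (−1)^{4·3·23}·(-1)^3·(+1)^4 = -1.
v=19: a=19^0·(≡6), b=19^-1·(≡16) mod 19; (6|19)=+1, (16|19)=+1; (−1)^{0·-1·9}·(+1)^-1·(+1)^0 = +1.
v=43: a=43^2·(≡41), b=43^1·(≡34) mod 43; (41|43)=+1, (34|43)=-1; (−1)^{2·1·21}·(+1)^1·(-1)^2 = +1.
v=17: a=17^2·(≡10), b=17^1·(≡10) mod 17; (10|17)=-1, (10|17)=-1; (−1)^{2·1·8}·(-1)^1·(-1)^2 = -1.
v=7: a=7^-2·(≡5), b=7^-2·(≡5) mod 7; (5|7)=-1, (5|7)=-1; (−1)^{-2·-2·3}·(-1)^-2·(-1)^-2 = +1.
v=2: v_2(a)=1, v_2(b)=4; units ≡ 7, 7 (mod 8); ε·ε+αω+βω = 1·1+1·0+4·0 ≡ 1  ⇒  (a,b)_2 = -1.
v=3: a=3^2·(≡1), b=3^2·(≡1) mod 3; (1|3)=+1, (1|3)=+1; (−1)^{2·2·1}·(+1)^2·(+1)^2 = +1.
v=41: a=41^1·(≡5), b=41^1·(≡12) mod 41; (5|41)=+1, (12|41)=-1; (−1)^{1·1·20}·(+1)^1·(-1)^1 = -1.
(-15170, 4951359055 / ℚ) ramifies at {2, 17, 41, 47}: a division algebra.

[2, 17, 41, 47]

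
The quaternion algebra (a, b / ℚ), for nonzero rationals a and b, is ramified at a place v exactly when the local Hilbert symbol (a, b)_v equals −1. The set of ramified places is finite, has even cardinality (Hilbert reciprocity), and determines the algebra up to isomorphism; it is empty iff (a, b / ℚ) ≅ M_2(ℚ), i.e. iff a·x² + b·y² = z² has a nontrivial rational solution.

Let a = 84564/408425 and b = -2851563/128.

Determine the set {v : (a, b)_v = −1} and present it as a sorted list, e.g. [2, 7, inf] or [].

Mod squares: a ≡ 493, b ≡ -19734. Check v ∈ {∞, 2, 3, 5, 11, 13, 17, 23, 29, 31}.
v=29: a=29^1·(≡17), b=29^0·(≡3) mod 29; (17|29)=-1, (3|29)=-1; (−1)^{1·0·14}·(-1)^0·(-1)^1 = -1.
v=3: a=3^6·(≡1), b=3^1·(≡1) mod 3; (1|3)=+1, (1|3)=+1; (−1)^{6·1·1}·(+1)^1·(+1)^6 = +1.
v=23: a=23^0·(≡11), b=23^1·(≡8) mod 23; (11|23)=-1, (8|23)=+1; (−1)^{0·1·11}·(-1)^1·(+1)^0 = -1.
v=31: a=31^-2·(≡28), b=31^0·(≡24) mod 31; (28|31)=+1, (24|31)=-1; (−1)^{-2·0·15}·(+1)^0·(-1)^-2 = +1.
v=11: a=11^0·(≡3), b=11^1·(≡10) mod 11; (3|11)=+1, (10|11)=-1; (−1)^{0·1·5}·(+1)^1·(-1)^0 = +1.
v=17: a=17^-1·(≡10), b=17^2·(≡3) mod 17; (10|17)=-1, (3|17)=-1; (−1)^{-1·2·8}·(-1)^2·(-1)^-1 = -1.
v=13: a=13^0·(≡3), b=13^1·(≡1) mod 13; (3|13)=+1, (1|13)=+1; (−1)^{0·1·6}·(+1)^1·(+1)^0 = +1.
v=5: a=5^-2·(≡2), b=5^0·(≡4) mod 5; (2|5)=-1, (4|5)=+1; (−1)^{-2·0·2}·(-1)^0·(+1)^-2 = +1.
v=∞: 493 > 0 and -19734 < 0  ⇒  (a,b)_∞ = +1.
v=2: v_2(a)=2, v_2(b)=-7; units ≡ 5, 5 (mod 8); ε·ε+αω+βω = 0·0+2·1+-7·1 ≡ 1  ⇒  (a,b)_2 = -1.
Ram(493, -19734) = {2, 17, 23, 29}; no ℚ_2-point on the conic.

[2, 17, 23, 29]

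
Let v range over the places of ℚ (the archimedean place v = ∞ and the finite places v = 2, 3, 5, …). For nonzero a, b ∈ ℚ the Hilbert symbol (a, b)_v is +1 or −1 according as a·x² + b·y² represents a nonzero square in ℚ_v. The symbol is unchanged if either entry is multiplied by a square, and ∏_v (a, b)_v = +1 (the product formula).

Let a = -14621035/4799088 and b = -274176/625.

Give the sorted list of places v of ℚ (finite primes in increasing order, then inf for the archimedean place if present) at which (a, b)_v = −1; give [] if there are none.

[11, 13, 17, inf]

(a, b) ≡ (-5005, -119) mod (ℚ^×)²; places V = {2, 3, 5, 7, 11, 13, 17, 23, ∞}.
(a,b)_17: α=0, u≡14; β=1, v≡3 (mod 17); (14|17)=-1, (3|17)=-1; sign (−1)^0·-1^1·-1^0 = -1.
(a,b)_13: α=3, u≡5; β=0, v≡7 (mod 13); (5|13)=-1, (7|13)=-1; sign (−1)^0·-1^0·-1^3 = -1.
(a,b)_2: α=-4, β=8; u≡3, v≡1 (mod 8); ε(u)ε(v)=1·0, αω(v)=-4·0, βω(u)=8·1; sum ≡ 0  ⇒  +1.
(a,b)_11: α=3, u≡6; β=0, v≡6 (mod 11); (6|11)=-1, (6|11)=-1; sign (−1)^0·-1^0·-1^3 = -1.
(a,b)_5: α=1, u≡1; β=-4, v≡4 (mod 5); (1|5)=+1, (4|5)=+1; sign (−1)^0·+1^-4·+1^1 = +1.
(a,b)_3: α=-4, u≡2; β=2, v≡1 (mod 3); (2|3)=-1, (1|3)=+1; sign (−1)^0·-1^2·+1^-4 = +1.
(a,b)_7: α=-1, u≡3; β=1, v≡2 (mod 7); (3|7)=-1, (2|7)=+1; sign (−1)^1·-1^1·+1^-1 = +1.
(a,b)_23: α=-2, u≡18; β=0, v≡19 (mod 23); (18|23)=+1, (19|23)=-1; sign (−1)^0·+1^0·-1^-2 = +1.
(a,b)_∞: sgn(-5005)=−, sgn(-119)=−, so -1.
|Ram(-5005, -119)| = 4, even; anisotropic at {11, 13, 17, ∞}.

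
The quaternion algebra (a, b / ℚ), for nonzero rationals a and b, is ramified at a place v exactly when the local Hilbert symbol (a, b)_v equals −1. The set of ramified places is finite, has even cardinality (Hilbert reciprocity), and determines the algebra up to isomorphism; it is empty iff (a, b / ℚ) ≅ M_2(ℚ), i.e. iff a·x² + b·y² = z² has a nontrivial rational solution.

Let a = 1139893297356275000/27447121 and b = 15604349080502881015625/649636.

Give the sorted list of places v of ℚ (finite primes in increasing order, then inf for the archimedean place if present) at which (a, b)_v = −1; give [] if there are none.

[7, 37]

(a, b) ≡ (106190, 185) mod (ℚ^×)²; places V = {2, 5, 7, 11, 13, 17, 23, 31, 37, 41, ∞}.
(a,b)_13: α=-4, u≡7; β=-2, v≡1 (mod 13); (7|13)=-1, (1|13)=+1; sign (−1)^0·-1^-2·+1^-4 = +1.
(a,b)_37: α=3, u≡12; β=5, v≡31 (mod 37); (12|37)=+1, (31|37)=-1; sign (−1)^0·+1^5·-1^3 = -1.
(a,b)_7: α=3, u≡2; β=2, v≡3 (mod 7); (2|7)=+1, (3|7)=-1; sign (−1)^0·+1^2·-1^3 = -1.
(a,b)_31: α=-2, u≡13; β=-2, v≡29 (mod 31); (13|31)=-1, (29|31)=-1; sign (−1)^0·-1^-2·-1^-2 = +1.
(a,b)_41: α=1, u≡34; β=2, v≡21 (mod 41); (34|41)=-1, (21|41)=+1; sign (−1)^0·-1^2·+1^1 = +1.
(a,b)_∞: sgn(106190)=+, sgn(185)=+, so +1.
(a,b)_17: α=0, u≡4; β=2, v≡4 (mod 17); (4|17)=+1, (4|17)=+1; sign (−1)^0·+1^2·+1^0 = +1.
(a,b)_2: α=3, β=-2; u≡7, v≡1 (mod 8); ε(u)ε(v)=1·0, αω(v)=3·0, βω(u)=-2·0; sum ≡ 0  ⇒  +1.
(a,b)_23: α=2, u≡20; β=0, v≡16 (mod 23); (20|23)=-1, (16|23)=+1; sign (−1)^0·-1^0·+1^2 = +1.
(a,b)_11: α=2, u≡7; β=2, v≡1 (mod 11); (7|11)=-1, (1|11)=+1; sign (−1)^0·-1^2·+1^2 = +1.
(a,b)_5: α=5, u≡3; β=7, v≡2 (mod 5); (3|5)=-1, (2|5)=-1; sign (−1)^0·-1^7·-1^5 = +1.
(106190, 185 / ℚ) ramifies at {7, 37}: a division algebra.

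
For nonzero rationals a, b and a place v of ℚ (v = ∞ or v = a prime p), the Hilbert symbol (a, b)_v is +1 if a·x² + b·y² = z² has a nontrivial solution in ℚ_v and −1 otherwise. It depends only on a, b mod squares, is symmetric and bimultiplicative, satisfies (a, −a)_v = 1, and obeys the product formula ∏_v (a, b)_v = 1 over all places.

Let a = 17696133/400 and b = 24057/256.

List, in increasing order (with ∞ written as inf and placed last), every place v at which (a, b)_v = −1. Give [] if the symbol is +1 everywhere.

(a, b) ≡ (1966237, 33) mod (ℚ^×)²; places V = {2, 3, 5, 7, 11, 13, 17, 31, 41, ∞}.
(a,b)_2: α=-4, β=-8; u≡5, v≡1 (mod 8); ε(u)ε(v)=0·0, αω(v)=-4·0, βω(u)=-8·1; sum ≡ 0  ⇒  +1.
(a,b)_17: α=1, u≡10; β=0, v≡2 (mod 17); (10|17)=-1, (2|17)=+1; sign (−1)^0·-1^0·+1^1 = +1.
(a,b)_5: α=-2, u≡3; β=0, v≡2 (mod 5); (3|5)=-1, (2|5)=-1; sign (−1)^0·-1^0·-1^-2 = +1.
(a,b)_41: α=1, u≡24; β=0, v≡40 (mod 41); (24|41)=-1, (40|41)=+1; sign (−1)^0·-1^0·+1^1 = +1.
(a,b)_7: α=1, u≡4; β=0, v≡3 (mod 7); (4|7)=+1, (3|7)=-1; sign (−1)^0·+1^0·-1^1 = -1.
(a,b)_∞: sgn(1966237)=+, sgn(33)=+, so +1.
(a,b)_13: α=1, u≡5; β=0, v≡8 (mod 13); (5|13)=-1, (8|13)=-1; sign (−1)^0·-1^0·-1^1 = -1.
(a,b)_31: α=1, u≡28; β=0, v≡4 (mod 31); (28|31)=+1, (4|31)=+1; sign (−1)^0·+1^0·+1^1 = +1.
(a,b)_3: α=2, u≡1; β=7, v≡2 (mod 3); (1|3)=+1, (2|3)=-1; sign (−1)^0·+1^7·-1^2 = +1.
(a,b)_11: α=0, u≡1; β=1, v≡3 (mod 11); (1|11)=+1, (3|11)=+1; sign (−1)^0·+1^1·+1^0 = +1.
Ram(1966237, 33) = {7, 13}; no ℚ_7-point on the conic.

[7, 13]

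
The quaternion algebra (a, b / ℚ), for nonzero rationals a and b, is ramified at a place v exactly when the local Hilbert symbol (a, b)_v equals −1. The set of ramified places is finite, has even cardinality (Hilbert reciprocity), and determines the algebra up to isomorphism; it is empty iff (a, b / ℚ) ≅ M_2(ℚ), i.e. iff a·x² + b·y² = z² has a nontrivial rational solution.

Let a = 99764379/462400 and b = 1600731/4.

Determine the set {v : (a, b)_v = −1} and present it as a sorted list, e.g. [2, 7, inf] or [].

[2, 13, 19, 29]

(a, b) ≡ (1131, 177859) mod (ℚ^×)²; places V = {2, 3, 5, 11, 13, 17, 19, 23, 29, 37, ∞}.
(a,b)_37: α=0, u≡12; β=1, v≡21 (mod 37); (12|37)=+1, (21|37)=+1; sign (−1)^0·+1^1·+1^0 = +1.
(a,b)_29: α=1, u≡18; β=0, v≡19 (mod 29); (18|29)=-1, (19|29)=-1; sign (−1)^0·-1^0·-1^1 = -1.
(a,b)_3: α=7, u≡2; β=2, v≡1 (mod 3); (2|3)=-1, (1|3)=+1; sign (−1)^0·-1^2·+1^7 = +1.
(a,b)_2: α=-6, β=-2; u≡3, v≡3 (mod 8); ε(u)ε(v)=1·1, αω(v)=-6·1, βω(u)=-2·1; sum ≡ 1  ⇒  -1.
(a,b)_17: α=-2, u≡16; β=0, v≡7 (mod 17); (16|17)=+1, (7|17)=-1; sign (−1)^0·+1^0·-1^-2 = +1.
(a,b)_23: α=0, u≡2; β=1, v≡17 (mod 23); (2|23)=+1, (17|23)=-1; sign (−1)^0·+1^1·-1^0 = +1.
(a,b)_13: α=1, u≡12; β=0, v≡7 (mod 13); (12|13)=+1, (7|13)=-1; sign (−1)^0·+1^0·-1^1 = -1.
(a,b)_11: α=2, u≡4; β=1, v≡6 (mod 11); (4|11)=+1, (6|11)=-1; sign (−1)^0·+1^1·-1^2 = +1.
(a,b)_∞: sgn(1131)=+, sgn(177859)=+, so +1.
(a,b)_5: α=-2, u≡4; β=0, v≡4 (mod 5); (4|5)=+1, (4|5)=+1; sign (−1)^0·+1^0·+1^-2 = +1.
(a,b)_19: α=0, u≡14; β=1, v≡15 (mod 19); (14|19)=-1, (15|19)=-1; sign (−1)^0·-1^1·-1^0 = -1.
(1131, 177859 / ℚ) ramifies at {2, 13, 19, 29}: a division algebra.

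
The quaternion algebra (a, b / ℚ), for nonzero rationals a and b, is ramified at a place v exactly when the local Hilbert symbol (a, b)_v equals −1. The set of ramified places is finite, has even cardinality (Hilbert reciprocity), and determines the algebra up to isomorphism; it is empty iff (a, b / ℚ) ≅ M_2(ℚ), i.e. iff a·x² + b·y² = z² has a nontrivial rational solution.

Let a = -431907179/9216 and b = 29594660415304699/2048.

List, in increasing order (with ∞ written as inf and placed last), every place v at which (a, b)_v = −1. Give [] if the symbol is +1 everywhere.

[2, 11, 23, 31]

(a, b) ≡ (-315491, 2514038) mod (ℚ^×)²; places V = {2, 3, 11, 13, 23, 29, 31, 37, 41, 43, ∞}.
(a,b)_3: α=-2, u≡1; β=0, v≡2 (mod 3); (1|3)=+1, (2|3)=-1; sign (−1)^0·+1^0·-1^-2 = +1.
(a,b)_13: α=0, u≡2; β=2, v≡7 (mod 13); (2|13)=-1, (7|13)=-1; sign (−1)^0·-1^2·-1^0 = +1.
(a,b)_41: α=0, u≡2; β=1, v≡9 (mod 41); (2|41)=+1, (9|41)=+1; sign (−1)^0·+1^1·+1^0 = +1.
(a,b)_37: α=2, u≡15; β=2, v≡21 (mod 37); (15|37)=-1, (21|37)=+1; sign (−1)^0·-1^2·+1^2 = +1.
(a,b)_11: α=1, u≡10; β=2, v≡8 (mod 11); (10|11)=-1, (8|11)=-1; sign (−1)^0·-1^2·-1^1 = -1.
(a,b)_23: α=1, u≡22; β=1, v≡19 (mod 23); (22|23)=-1, (19|23)=-1; sign (−1)^1·-1^1·-1^1 = -1.
(a,b)_43: α=1, u≡35; β=1, v≡42 (mod 43); (35|43)=+1, (42|43)=-1; sign (−1)^1·+1^1·-1^1 = +1.
(a,b)_31: α=0, u≡15; β=1, v≡14 (mod 31); (15|31)=-1, (14|31)=+1; sign (−1)^0·-1^1·+1^0 = -1.
(a,b)_29: α=1, u≡4; β=2, v≡9 (mod 29); (4|29)=+1, (9|29)=+1; sign (−1)^0·+1^2·+1^1 = +1.
(a,b)_∞: sgn(-315491)=−, sgn(2514038)=+, so +1.
(a,b)_2: α=-10, β=-11; u≡5, v≡3 (mod 8); ε(u)ε(v)=0·1, αω(v)=-10·1, βω(u)=-11·1; sum ≡ 1  ⇒  -1.
Ram(-315491, 2514038) = {2, 11, 23, 31}; no ℚ_2-point on the conic.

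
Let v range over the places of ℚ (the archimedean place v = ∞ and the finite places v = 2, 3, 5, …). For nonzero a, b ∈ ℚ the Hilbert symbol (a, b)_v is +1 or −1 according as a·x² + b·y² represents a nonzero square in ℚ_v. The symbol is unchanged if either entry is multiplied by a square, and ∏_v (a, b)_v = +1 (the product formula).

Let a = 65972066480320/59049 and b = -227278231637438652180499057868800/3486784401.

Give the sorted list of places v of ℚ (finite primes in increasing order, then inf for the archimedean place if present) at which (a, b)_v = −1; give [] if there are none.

Mod squares: a ≡ 20995, b ≡ -323323. Check v ∈ {∞, 2, 3, 5, 7, 11, 13, 17, 19}.
v=∞: 20995 > 0 and -323323 < 0  ⇒  (a,b)_∞ = +1.
v=19: a=19^1·(≡2), b=19^3·(≡9) mod 19; (2|19)=-1, (9|19)=+1; (−1)^{1·3·9}·(-1)^3·(+1)^1 = +1.
v=3: a=3^-10·(≡1), b=3^-20·(≡2) mod 3; (1|3)=+1, (2|3)=-1; (−1)^{-10·-20·1}·(+1)^-20·(-1)^-10 = +1.
v=11: a=11^2·(≡8), b=11^5·(≡7) mod 11; (8|11)=-1, (7|11)=-1; (−1)^{2·5·5}·(-1)^5·(-1)^2 = -1.
v=13: a=13^3·(≡3), b=13^5·(≡7) mod 13; (3|13)=+1, (7|13)=-1; (−1)^{3·5·6}·(+1)^5·(-1)^3 = -1.
v=2: v_2(a)=6, v_2(b)=28; units ≡ 3, 5 (mod 8); ε·ε+αω+βω = 1·0+6·1+28·1 ≡ 0  ⇒  (a,b)_2 = +1.
v=5: a=5^1·(≡1), b=5^2·(≡3) mod 5; (1|5)=+1, (3|5)=-1; (−1)^{1·2·2}·(+1)^2·(-1)^1 = -1.
v=17: a=17^1·(≡10), b=17^3·(≡2) mod 17; (10|17)=-1, (2|17)=+1; (−1)^{1·3·8}·(-1)^3·(+1)^1 = -1.
v=7: a=7^4·(≡1), b=7^5·(≡1) mod 7; (1|7)=+1, (1|7)=+1; (−1)^{4·5·3}·(+1)^5·(+1)^4 = +1.
Ram(20995, -323323) = {5, 11, 13, 17}; no ℚ_5-point on the conic.

[5, 11, 13, 17]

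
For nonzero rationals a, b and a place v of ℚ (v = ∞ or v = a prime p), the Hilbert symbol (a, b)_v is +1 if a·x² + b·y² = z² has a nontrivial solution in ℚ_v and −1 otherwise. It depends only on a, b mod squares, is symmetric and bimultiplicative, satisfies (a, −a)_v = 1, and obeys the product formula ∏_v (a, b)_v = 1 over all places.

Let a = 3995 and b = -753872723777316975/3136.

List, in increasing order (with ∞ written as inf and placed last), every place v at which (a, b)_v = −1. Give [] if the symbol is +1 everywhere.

[3, 17]

Mod squares: a ≡ 3995, b ≡ -2679. Check v ∈ {∞, 2, 3, 5, 7, 13, 17, 19, 47}.
v=47: a=47^1·(≡38), b=47^3·(≡25) mod 47; (38|47)=-1, (25|47)=+1; (−1)^{1·3·23}·(-1)^3·(+1)^1 = +1.
v=13: a=13^0·(≡4), b=13^2·(≡9) mod 13; (4|13)=+1, (9|13)=+1; (−1)^{0·2·6}·(+1)^2·(+1)^0 = +1.
v=3: a=3^0·(≡2), b=3^1·(≡1) mod 3; (2|3)=-1, (1|3)=+1; (−1)^{0·1·1}·(-1)^1·(+1)^0 = -1.
v=17: a=17^1·(≡14), b=17^4·(≡11) mod 17; (14|17)=-1, (11|17)=-1; (−1)^{1·4·8}·(-1)^4·(-1)^1 = -1.
v=7: a=7^0·(≡5), b=7^-2·(≡1) mod 7; (5|7)=-1, (1|7)=+1; (−1)^{0·-2·3}·(-1)^-2·(+1)^0 = +1.
v=19: a=19^0·(≡5), b=19^3·(≡4) mod 19; (5|19)=+1, (4|19)=+1; (−1)^{0·3·9}·(+1)^3·(+1)^0 = +1.
v=2: v_2(a)=0, v_2(b)=-6; units ≡ 3, 1 (mod 8); ε·ε+αω+βω = 1·0+0·0+-6·1 ≡ 0  ⇒  (a,b)_2 = +1.
v=∞: 3995 > 0 and -2679 < 0  ⇒  (a,b)_∞ = +1.
v=5: a=5^1·(≡4), b=5^2·(≡1) mod 5; (4|5)=+1, (1|5)=+1; (−1)^{1·2·2}·(+1)^2·(+1)^1 = +1.
Ram(3995, -2679) = {3, 17}; no ℚ_3-point on the conic.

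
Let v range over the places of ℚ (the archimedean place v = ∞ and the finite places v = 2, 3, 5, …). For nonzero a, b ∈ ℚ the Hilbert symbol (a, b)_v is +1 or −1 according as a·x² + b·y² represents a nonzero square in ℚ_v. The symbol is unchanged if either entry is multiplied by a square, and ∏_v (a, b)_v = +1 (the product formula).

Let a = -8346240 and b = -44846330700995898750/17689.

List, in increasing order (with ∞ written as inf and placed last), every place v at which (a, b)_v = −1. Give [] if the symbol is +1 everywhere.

[2, 5, 7, 13, 23, inf]

Mod squares: a ≡ -1610, b ≡ -78. Check v ∈ {∞, 2, 3, 5, 7, 13, 17, 19, 23}.
v=5: a=5^1·(≡2), b=5^4·(≡3) mod 5; (2|5)=-1, (3|5)=-1; (−1)^{1·4·2}·(-1)^4·(-1)^1 = -1.
v=13: a=13^0·(≡7), b=13^5·(≡11) mod 13; (7|13)=-1, (11|13)=-1; (−1)^{0·5·6}·(-1)^5·(-1)^0 = -1.
v=7: a=7^1·(≡4), b=7^-2·(≡6) mod 7; (4|7)=+1, (6|7)=-1; (−1)^{1·-2·3}·(+1)^-2·(-1)^1 = -1.
v=3: a=3^4·(≡1), b=3^7·(≡1) mod 3; (1|3)=+1, (1|3)=+1; (−1)^{4·7·1}·(+1)^7·(+1)^4 = +1.
v=17: a=17^0·(≡12), b=17^4·(≡3) mod 17; (12|17)=-1, (3|17)=-1; (−1)^{0·4·8}·(-1)^4·(-1)^0 = +1.
v=∞: -1610 < 0 and -78 < 0  ⇒  (a,b)_∞ = -1.
v=19: a=19^0·(≡4), b=19^-2·(≡7) mod 19; (4|19)=+1, (7|19)=+1; (−1)^{0·-2·9}·(+1)^-2·(+1)^0 = +1.
v=2: v_2(a)=7, v_2(b)=1; units ≡ 3, 1 (mod 8); ε·ε+αω+βω = 1·0+7·0+1·1 ≡ 1  ⇒  (a,b)_2 = -1.
v=23: a=23^1·(≡14), b=23^2·(≡20) mod 23; (14|23)=-1, (20|23)=-1; (−1)^{1·2·11}·(-1)^2·(-1)^1 = -1.
|Ram(-1610, -78)| = 6, even; anisotropic at {2, 5, 7, 13, 23, ∞}.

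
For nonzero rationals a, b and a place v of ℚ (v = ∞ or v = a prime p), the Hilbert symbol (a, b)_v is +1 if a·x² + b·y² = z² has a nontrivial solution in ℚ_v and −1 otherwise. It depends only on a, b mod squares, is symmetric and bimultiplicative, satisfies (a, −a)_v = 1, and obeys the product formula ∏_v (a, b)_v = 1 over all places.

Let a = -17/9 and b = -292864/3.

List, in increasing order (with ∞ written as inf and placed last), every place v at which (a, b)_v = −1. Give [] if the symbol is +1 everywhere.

[2, inf]

(a, b) ≡ (-17, -858) mod (ℚ^×)²; places V = {2, 3, 11, 13, 17, ∞}.
(a,b)_∞: sgn(-17)=−, sgn(-858)=−, so -1.
(a,b)_3: α=-2, u≡1; β=-1, v≡2 (mod 3); (1|3)=+1, (2|3)=-1; sign (−1)^0·+1^-1·-1^-2 = +1.
(a,b)_11: α=0, u≡3; β=1, v≡6 (mod 11); (3|11)=+1, (6|11)=-1; sign (−1)^0·+1^1·-1^0 = +1.
(a,b)_2: α=0, β=11; u≡7, v≡3 (mod 8); ε(u)ε(v)=1·1, αω(v)=0·1, βω(u)=11·0; sum ≡ 1  ⇒  -1.
(a,b)_13: α=0, u≡1; β=1, v≡9 (mod 13); (1|13)=+1, (9|13)=+1; sign (−1)^0·+1^1·+1^0 = +1.
(a,b)_17: α=1, u≡15; β=0, v≡4 (mod 17); (15|17)=+1, (4|17)=+1; sign (−1)^0·+1^0·+1^1 = +1.
|Ram(-17, -858)| = 2, even; anisotropic at {2, ∞}.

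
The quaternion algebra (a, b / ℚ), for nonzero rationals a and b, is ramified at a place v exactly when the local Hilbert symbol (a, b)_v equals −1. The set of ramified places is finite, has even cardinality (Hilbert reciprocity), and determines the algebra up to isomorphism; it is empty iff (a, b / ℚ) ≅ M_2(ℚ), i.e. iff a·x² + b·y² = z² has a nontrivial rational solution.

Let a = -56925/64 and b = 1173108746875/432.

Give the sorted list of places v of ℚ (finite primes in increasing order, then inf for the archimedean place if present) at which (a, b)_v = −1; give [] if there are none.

Mod squares: a ≡ -253, b ≡ 62985. Check v ∈ {∞, 2, 3, 5, 11, 13, 17, 19, 23}.
v=5: a=5^2·(≡2), b=5^5·(≡2) mod 5; (2|5)=-1, (2|5)=-1; (−1)^{2·5·2}·(-1)^5·(-1)^2 = -1.
v=19: a=19^0·(≡8), b=19^1·(≡11) mod 19; (8|19)=-1, (11|19)=+1; (−1)^{0·1·9}·(-1)^1·(+1)^0 = -1.
v=17: a=17^0·(≡15), b=17^1·(≡15) mod 17; (15|17)=+1, (15|17)=+1; (−1)^{0·1·8}·(+1)^1·(+1)^0 = +1.
v=23: a=23^1·(≡12), b=23^2·(≡21) mod 23; (12|23)=+1, (21|23)=-1; (−1)^{1·2·11}·(+1)^2·(-1)^1 = -1.
v=11: a=11^1·(≡8), b=11^0·(≡7) mod 11; (8|11)=-1, (7|11)=-1; (−1)^{1·0·5}·(-1)^0·(-1)^1 = -1.
v=∞: -253 < 0 and 62985 > 0  ⇒  (a,b)_∞ = +1.
v=2: v_2(a)=-6, v_2(b)=-4; units ≡ 3, 1 (mod 8); ε·ε+αω+βω = 1·0+-6·0+-4·1 ≡ 0  ⇒  (a,b)_2 = +1.
v=3: a=3^2·(≡2), b=3^-3·(≡1) mod 3; (2|3)=-1, (1|3)=+1; (−1)^{2·-3·1}·(-1)^-3·(+1)^2 = -1.
v=13: a=13^0·(≡11), b=13^3·(≡9) mod 13; (11|13)=-1, (9|13)=+1; (−1)^{0·3·6}·(-1)^3·(+1)^0 = -1.
|Ram(-253, 62985)| = 6, even; anisotropic at {3, 5, 11, 13, 19, 23}.

[3, 5, 11, 13, 19, 23]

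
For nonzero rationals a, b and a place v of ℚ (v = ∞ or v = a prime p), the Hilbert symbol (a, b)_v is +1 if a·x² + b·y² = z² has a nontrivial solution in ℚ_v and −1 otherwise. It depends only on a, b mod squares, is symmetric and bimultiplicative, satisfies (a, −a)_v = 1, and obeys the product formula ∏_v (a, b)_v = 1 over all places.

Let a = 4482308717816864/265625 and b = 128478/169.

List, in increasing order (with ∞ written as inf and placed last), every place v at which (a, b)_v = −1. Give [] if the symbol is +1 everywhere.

(a, b) ≡ (5066578, 2622) mod (ℚ^×)²; places V = {2, 3, 5, 7, 11, 13, 17, 19, 23, 31, 43, ∞}.
(a,b)_23: α=3, u≡20; β=1, v≡14 (mod 23); (20|23)=-1, (14|23)=-1; sign (−1)^1·-1^1·-1^3 = -1.
(a,b)_19: α=1, u≡11; β=1, v≡1 (mod 19); (11|19)=+1, (1|19)=+1; sign (−1)^1·+1^1·+1^1 = -1.
(a,b)_17: α=-1, u≡14; β=0, v≡8 (mod 17); (14|17)=-1, (8|17)=+1; sign (−1)^0·-1^0·+1^-1 = +1.
(a,b)_5: α=-6, u≡2; β=0, v≡2 (mod 5); (2|5)=-1, (2|5)=-1; sign (−1)^0·-1^0·-1^-6 = +1.
(a,b)_31: α=3, u≡12; β=0, v≡1 (mod 31); (12|31)=-1, (1|31)=+1; sign (−1)^0·-1^0·+1^3 = +1.
(a,b)_11: α=1, u≡8; β=0, v≡5 (mod 11); (8|11)=-1, (5|11)=+1; sign (−1)^0·-1^0·+1^1 = +1.
(a,b)_3: α=0, u≡1; β=1, v≡1 (mod 3); (1|3)=+1, (1|3)=+1; sign (−1)^0·+1^1·+1^0 = +1.
(a,b)_∞: sgn(5066578)=+, sgn(2622)=+, so +1.
(a,b)_13: α=0, u≡10; β=-2, v≡12 (mod 13); (10|13)=+1, (12|13)=+1; sign (−1)^0·+1^-2·+1^0 = +1.
(a,b)_7: α=0, u≡6; β=2, v≡4 (mod 7); (6|7)=-1, (4|7)=+1; sign (−1)^0·-1^2·+1^0 = +1.
(a,b)_2: α=5, β=1; u≡1, v≡7 (mod 8); ε(u)ε(v)=0·1, αω(v)=5·0, βω(u)=1·0; sum ≡ 0  ⇒  +1.
(a,b)_43: α=2, u≡14; β=0, v≡2 (mod 43); (14|43)=+1, (2|43)=-1; sign (−1)^0·+1^0·-1^2 = +1.
Ram(5066578, 2622) = {19, 23}; no ℚ_19-point on the conic.

[19, 23]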